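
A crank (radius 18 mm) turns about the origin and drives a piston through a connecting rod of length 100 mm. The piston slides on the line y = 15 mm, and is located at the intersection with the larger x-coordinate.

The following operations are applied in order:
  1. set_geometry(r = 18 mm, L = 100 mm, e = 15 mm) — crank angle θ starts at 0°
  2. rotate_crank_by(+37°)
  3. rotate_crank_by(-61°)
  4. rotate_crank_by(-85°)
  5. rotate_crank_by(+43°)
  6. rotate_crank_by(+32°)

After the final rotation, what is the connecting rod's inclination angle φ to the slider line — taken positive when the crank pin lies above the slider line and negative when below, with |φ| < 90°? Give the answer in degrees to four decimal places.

set_geometry: r = 18 mm, L = 100 mm, e = 15 mm; θ ← 0°
rotate_crank_by(+37°): θ ← 0° +37° = 37°
rotate_crank_by(-61°): θ ← 37° -61° = -24°
rotate_crank_by(-85°): θ ← -24° -85° = -109°
rotate_crank_by(+43°): θ ← -109° +43° = -66°
rotate_crank_by(+32°): θ ← -66° +32° = -34°
crank pin P = (r cos θ, r sin θ) = (14.922676, -10.065472)
h = r sin θ − e = -10.065472 − 15 = -25.065472
sin φ = h / L = -25.065472 / 100 = -0.25065472
φ = arcsin(-0.25065472) = -14.516259°

-14.5163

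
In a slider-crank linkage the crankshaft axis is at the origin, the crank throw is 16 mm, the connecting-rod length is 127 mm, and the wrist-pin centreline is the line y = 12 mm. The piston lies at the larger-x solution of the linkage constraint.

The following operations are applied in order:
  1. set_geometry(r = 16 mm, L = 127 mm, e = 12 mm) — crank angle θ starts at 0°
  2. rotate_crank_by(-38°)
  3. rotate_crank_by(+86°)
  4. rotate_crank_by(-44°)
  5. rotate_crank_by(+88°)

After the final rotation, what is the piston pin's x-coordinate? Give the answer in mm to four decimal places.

set_geometry: r = 16 mm, L = 127 mm, e = 12 mm; θ ← 0°
rotate_crank_by(-38°): θ ← 0° -38° = -38°
rotate_crank_by(+86°): θ ← -38° +86° = 48°
rotate_crank_by(-44°): θ ← 48° -44° = 4°
rotate_crank_by(+88°): θ ← 4° +88° = 92°
crank pin P = (r cos θ, r sin θ) = (-0.558392, 15.990253)
h = r sin θ − e = 15.990253 − 12 = 3.990253
x = r cos θ + √(L² − h²) = -0.558392 + √(16129.0 − 15.9221) = -0.558392 + 126.937299 = 126.378907

126.3789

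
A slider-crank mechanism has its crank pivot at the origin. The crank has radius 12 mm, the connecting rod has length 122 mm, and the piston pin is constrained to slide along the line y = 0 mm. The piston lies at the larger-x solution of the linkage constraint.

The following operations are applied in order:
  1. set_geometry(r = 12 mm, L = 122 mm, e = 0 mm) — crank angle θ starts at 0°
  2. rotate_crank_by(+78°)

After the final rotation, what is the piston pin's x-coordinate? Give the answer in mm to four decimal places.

123.9290

set_geometry: r = 12 mm, L = 122 mm, e = 0 mm; θ ← 0°
rotate_crank_by(+78°): θ ← 0° +78° = 78°
crank pin P = (r cos θ, r sin θ) = (2.494940, 11.737771)
h = r sin θ − e = 11.737771 − 0 = 11.737771
x = r cos θ + √(L² − h²) = 2.494940 + √(14884.0 − 137.7753) = 2.494940 + 121.434034 = 123.928975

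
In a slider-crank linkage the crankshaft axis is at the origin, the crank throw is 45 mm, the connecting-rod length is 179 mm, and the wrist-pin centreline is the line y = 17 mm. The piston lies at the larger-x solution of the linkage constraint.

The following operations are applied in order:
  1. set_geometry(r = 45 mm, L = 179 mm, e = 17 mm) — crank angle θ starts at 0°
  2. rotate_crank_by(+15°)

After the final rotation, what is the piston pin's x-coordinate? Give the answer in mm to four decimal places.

set_geometry: r = 45 mm, L = 179 mm, e = 17 mm; θ ← 0°
rotate_crank_by(+15°): θ ← 0° +15° = 15°
crank pin P = (r cos θ, r sin θ) = (43.466662, 11.646857)
h = r sin θ − e = 11.646857 − 17 = -5.353143
x = r cos θ + √(L² − h²) = 43.466662 + √(32041.0 − 28.6561) = 43.466662 + 178.919937 = 222.386599

222.3866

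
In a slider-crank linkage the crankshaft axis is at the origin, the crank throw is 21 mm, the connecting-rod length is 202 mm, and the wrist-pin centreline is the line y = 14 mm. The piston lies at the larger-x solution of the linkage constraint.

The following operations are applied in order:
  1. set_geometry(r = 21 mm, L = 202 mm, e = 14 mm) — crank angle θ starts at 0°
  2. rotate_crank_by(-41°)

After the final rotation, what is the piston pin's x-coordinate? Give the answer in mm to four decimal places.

set_geometry: r = 21 mm, L = 202 mm, e = 14 mm; θ ← 0°
rotate_crank_by(-41°): θ ← 0° -41° = -41°
crank pin P = (r cos θ, r sin θ) = (15.848901, -13.777240)
h = r sin θ − e = -13.777240 − 14 = -27.777240
x = r cos θ + √(L² − h²) = 15.848901 + √(40804.0 − 771.5750) = 15.848901 + 200.081046 = 215.929947

215.9299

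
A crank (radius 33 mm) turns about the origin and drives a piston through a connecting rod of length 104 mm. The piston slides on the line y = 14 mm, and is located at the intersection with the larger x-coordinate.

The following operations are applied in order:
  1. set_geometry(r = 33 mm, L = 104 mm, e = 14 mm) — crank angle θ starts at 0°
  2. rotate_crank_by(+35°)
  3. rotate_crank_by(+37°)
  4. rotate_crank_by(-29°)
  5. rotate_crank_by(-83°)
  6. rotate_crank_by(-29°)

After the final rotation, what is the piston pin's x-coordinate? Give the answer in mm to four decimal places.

105.6783

set_geometry: r = 33 mm, L = 104 mm, e = 14 mm; θ ← 0°
rotate_crank_by(+35°): θ ← 0° +35° = 35°
rotate_crank_by(+37°): θ ← 35° +37° = 72°
rotate_crank_by(-29°): θ ← 72° -29° = 43°
rotate_crank_by(-83°): θ ← 43° -83° = -40°
rotate_crank_by(-29°): θ ← -40° -29° = -69°
crank pin P = (r cos θ, r sin θ) = (11.826142, -30.808154)
h = r sin θ − e = -30.808154 − 14 = -44.808154
x = r cos θ + √(L² − h²) = 11.826142 + √(10816.0 − 2007.7707) = 11.826142 + 93.852167 = 105.678310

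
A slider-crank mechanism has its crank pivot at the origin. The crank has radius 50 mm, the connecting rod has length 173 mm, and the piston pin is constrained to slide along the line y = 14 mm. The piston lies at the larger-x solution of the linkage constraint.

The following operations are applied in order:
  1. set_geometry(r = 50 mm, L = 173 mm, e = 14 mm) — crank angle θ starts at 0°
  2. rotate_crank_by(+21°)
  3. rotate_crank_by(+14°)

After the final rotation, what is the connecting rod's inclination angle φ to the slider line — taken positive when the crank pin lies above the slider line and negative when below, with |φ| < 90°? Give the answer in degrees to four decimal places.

4.8673

set_geometry: r = 50 mm, L = 173 mm, e = 14 mm; θ ← 0°
rotate_crank_by(+21°): θ ← 0° +21° = 21°
rotate_crank_by(+14°): θ ← 21° +14° = 35°
crank pin P = (r cos θ, r sin θ) = (40.957602, 28.678822)
h = r sin θ − e = 28.678822 − 14 = 14.678822
sin φ = h / L = 14.678822 / 173 = 0.08484868
φ = arcsin(0.08484868) = 4.867323°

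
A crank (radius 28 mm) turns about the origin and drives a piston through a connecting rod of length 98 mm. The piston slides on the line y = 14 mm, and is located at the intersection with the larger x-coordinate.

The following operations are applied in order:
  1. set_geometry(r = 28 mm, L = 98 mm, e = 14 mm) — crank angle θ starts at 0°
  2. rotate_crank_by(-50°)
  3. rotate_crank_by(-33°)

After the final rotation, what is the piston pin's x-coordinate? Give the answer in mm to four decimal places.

92.0548

set_geometry: r = 28 mm, L = 98 mm, e = 14 mm; θ ← 0°
rotate_crank_by(-50°): θ ← 0° -50° = -50°
rotate_crank_by(-33°): θ ← -50° -33° = -83°
crank pin P = (r cos θ, r sin θ) = (3.412342, -27.791292)
h = r sin θ − e = -27.791292 − 14 = -41.791292
x = r cos θ + √(L² − h²) = 3.412342 + √(9604.0 − 1746.5121) = 3.412342 + 88.642472 = 92.054814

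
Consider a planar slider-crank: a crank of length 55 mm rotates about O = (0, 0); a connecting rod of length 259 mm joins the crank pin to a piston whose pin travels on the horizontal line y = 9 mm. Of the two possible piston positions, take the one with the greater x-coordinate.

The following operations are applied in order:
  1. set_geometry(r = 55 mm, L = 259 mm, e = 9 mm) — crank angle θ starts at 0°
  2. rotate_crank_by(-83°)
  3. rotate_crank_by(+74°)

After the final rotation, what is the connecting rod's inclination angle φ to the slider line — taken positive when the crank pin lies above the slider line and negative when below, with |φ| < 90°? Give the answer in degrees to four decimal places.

-3.8973

set_geometry: r = 55 mm, L = 259 mm, e = 9 mm; θ ← 0°
rotate_crank_by(-83°): θ ← 0° -83° = -83°
rotate_crank_by(+74°): θ ← -83° +74° = -9°
crank pin P = (r cos θ, r sin θ) = (54.322859, -8.603896)
h = r sin θ − e = -8.603896 − 9 = -17.603896
sin φ = h / L = -17.603896 / 259 = -0.06796871
φ = arcsin(-0.06796871) = -3.897325°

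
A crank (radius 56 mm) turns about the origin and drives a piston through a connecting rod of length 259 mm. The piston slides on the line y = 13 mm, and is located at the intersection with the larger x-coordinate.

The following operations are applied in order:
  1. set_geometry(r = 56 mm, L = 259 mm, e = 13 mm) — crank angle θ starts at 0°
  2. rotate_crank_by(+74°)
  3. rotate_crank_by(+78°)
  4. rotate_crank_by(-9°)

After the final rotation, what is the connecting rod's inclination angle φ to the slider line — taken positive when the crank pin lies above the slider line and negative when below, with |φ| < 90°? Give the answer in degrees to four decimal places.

set_geometry: r = 56 mm, L = 259 mm, e = 13 mm; θ ← 0°
rotate_crank_by(+74°): θ ← 0° +74° = 74°
rotate_crank_by(+78°): θ ← 74° +78° = 152°
rotate_crank_by(-9°): θ ← 152° -9° = 143°
crank pin P = (r cos θ, r sin θ) = (-44.723589, 33.701641)
h = r sin θ − e = 33.701641 − 13 = 20.701641
sin φ = h / L = 20.701641 / 259 = 0.07992912
φ = arcsin(0.07992912) = 4.584491°

4.5845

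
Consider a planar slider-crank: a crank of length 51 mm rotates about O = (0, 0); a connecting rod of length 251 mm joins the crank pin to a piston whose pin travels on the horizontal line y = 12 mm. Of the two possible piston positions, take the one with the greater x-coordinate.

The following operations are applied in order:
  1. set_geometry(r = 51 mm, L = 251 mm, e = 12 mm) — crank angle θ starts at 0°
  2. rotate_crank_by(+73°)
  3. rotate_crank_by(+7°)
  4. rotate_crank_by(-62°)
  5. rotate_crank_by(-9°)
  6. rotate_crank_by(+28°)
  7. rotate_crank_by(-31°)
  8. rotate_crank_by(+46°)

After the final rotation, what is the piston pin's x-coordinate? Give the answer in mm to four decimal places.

280.8109

set_geometry: r = 51 mm, L = 251 mm, e = 12 mm; θ ← 0°
rotate_crank_by(+73°): θ ← 0° +73° = 73°
rotate_crank_by(+7°): θ ← 73° +7° = 80°
rotate_crank_by(-62°): θ ← 80° -62° = 18°
rotate_crank_by(-9°): θ ← 18° -9° = 9°
rotate_crank_by(+28°): θ ← 9° +28° = 37°
rotate_crank_by(-31°): θ ← 37° -31° = 6°
rotate_crank_by(+46°): θ ← 6° +46° = 52°
crank pin P = (r cos θ, r sin θ) = (31.398735, 40.188548)
h = r sin θ − e = 40.188548 − 12 = 28.188548
x = r cos θ + √(L² − h²) = 31.398735 + √(63001.0 − 794.5943) = 31.398735 + 249.412120 = 280.810856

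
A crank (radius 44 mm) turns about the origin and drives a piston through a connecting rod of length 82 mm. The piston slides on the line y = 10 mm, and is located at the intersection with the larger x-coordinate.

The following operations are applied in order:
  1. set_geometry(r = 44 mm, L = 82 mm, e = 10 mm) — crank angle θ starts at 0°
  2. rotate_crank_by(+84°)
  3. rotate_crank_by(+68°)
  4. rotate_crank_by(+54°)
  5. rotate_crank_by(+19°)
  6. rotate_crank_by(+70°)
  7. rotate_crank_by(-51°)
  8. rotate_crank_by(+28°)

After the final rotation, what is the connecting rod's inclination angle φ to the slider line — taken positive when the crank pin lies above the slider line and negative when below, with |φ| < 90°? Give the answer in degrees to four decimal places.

-41.1635

set_geometry: r = 44 mm, L = 82 mm, e = 10 mm; θ ← 0°
rotate_crank_by(+84°): θ ← 0° +84° = 84°
rotate_crank_by(+68°): θ ← 84° +68° = 152°
rotate_crank_by(+54°): θ ← 152° +54° = 206°
rotate_crank_by(+19°): θ ← 206° +19° = 225°
rotate_crank_by(+70°): θ ← 225° +70° = 295°
rotate_crank_by(-51°): θ ← 295° -51° = 244°
rotate_crank_by(+28°): θ ← 244° +28° = 272°
crank pin P = (r cos θ, r sin θ) = (1.535578, -43.973196)
h = r sin θ − e = -43.973196 − 10 = -53.973196
sin φ = h / L = -53.973196 / 82 = -0.65820971
φ = arcsin(-0.65820971) = -41.163478°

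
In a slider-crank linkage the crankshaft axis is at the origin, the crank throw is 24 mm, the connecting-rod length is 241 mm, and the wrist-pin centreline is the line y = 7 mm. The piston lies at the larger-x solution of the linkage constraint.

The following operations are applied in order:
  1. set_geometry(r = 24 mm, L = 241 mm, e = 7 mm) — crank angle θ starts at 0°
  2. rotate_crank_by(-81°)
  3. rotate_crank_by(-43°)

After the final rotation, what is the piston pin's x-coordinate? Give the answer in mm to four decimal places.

226.0737

set_geometry: r = 24 mm, L = 241 mm, e = 7 mm; θ ← 0°
rotate_crank_by(-81°): θ ← 0° -81° = -81°
rotate_crank_by(-43°): θ ← -81° -43° = -124°
crank pin P = (r cos θ, r sin θ) = (-13.420630, -19.896902)
h = r sin θ − e = -19.896902 − 7 = -26.896902
x = r cos θ + √(L² − h²) = -13.420630 + √(58081.0 − 723.4433) = -13.420630 + 239.494377 = 226.073747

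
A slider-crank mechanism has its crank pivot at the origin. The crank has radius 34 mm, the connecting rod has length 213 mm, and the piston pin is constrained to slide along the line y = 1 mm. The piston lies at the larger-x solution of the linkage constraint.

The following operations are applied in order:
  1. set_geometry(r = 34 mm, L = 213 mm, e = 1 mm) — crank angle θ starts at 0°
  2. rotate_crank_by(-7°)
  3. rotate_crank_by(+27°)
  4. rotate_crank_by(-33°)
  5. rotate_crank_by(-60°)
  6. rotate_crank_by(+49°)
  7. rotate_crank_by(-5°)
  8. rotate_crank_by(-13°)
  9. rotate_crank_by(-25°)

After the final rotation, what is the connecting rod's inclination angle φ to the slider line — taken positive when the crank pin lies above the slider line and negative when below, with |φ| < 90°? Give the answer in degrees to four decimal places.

set_geometry: r = 34 mm, L = 213 mm, e = 1 mm; θ ← 0°
rotate_crank_by(-7°): θ ← 0° -7° = -7°
rotate_crank_by(+27°): θ ← -7° +27° = 20°
rotate_crank_by(-33°): θ ← 20° -33° = -13°
rotate_crank_by(-60°): θ ← -13° -60° = -73°
rotate_crank_by(+49°): θ ← -73° +49° = -24°
rotate_crank_by(-5°): θ ← -24° -5° = -29°
rotate_crank_by(-13°): θ ← -29° -13° = -42°
rotate_crank_by(-25°): θ ← -42° -25° = -67°
crank pin P = (r cos θ, r sin θ) = (13.284858, -31.297165)
h = r sin θ − e = -31.297165 − 1 = -32.297165
sin φ = h / L = -32.297165 / 213 = -0.15162988
φ = arcsin(-0.15162988) = -8.721392°

-8.7214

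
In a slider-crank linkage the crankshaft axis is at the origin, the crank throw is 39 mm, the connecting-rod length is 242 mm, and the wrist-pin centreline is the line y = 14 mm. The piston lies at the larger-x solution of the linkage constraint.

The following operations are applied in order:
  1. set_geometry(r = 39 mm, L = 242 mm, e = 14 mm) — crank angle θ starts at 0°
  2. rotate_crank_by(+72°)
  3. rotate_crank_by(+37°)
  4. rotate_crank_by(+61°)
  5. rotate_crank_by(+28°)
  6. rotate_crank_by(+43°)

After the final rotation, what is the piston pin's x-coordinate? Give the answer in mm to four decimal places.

218.2620

set_geometry: r = 39 mm, L = 242 mm, e = 14 mm; θ ← 0°
rotate_crank_by(+72°): θ ← 0° +72° = 72°
rotate_crank_by(+37°): θ ← 72° +37° = 109°
rotate_crank_by(+61°): θ ← 109° +61° = 170°
rotate_crank_by(+28°): θ ← 170° +28° = 198°
rotate_crank_by(+43°): θ ← 198° +43° = 241°
crank pin P = (r cos θ, r sin θ) = (-18.907575, -34.110169)
h = r sin θ − e = -34.110169 − 14 = -48.110169
x = r cos θ + √(L² − h²) = -18.907575 + √(58564.0 − 2314.5883) = -18.907575 + 237.169584 = 218.262009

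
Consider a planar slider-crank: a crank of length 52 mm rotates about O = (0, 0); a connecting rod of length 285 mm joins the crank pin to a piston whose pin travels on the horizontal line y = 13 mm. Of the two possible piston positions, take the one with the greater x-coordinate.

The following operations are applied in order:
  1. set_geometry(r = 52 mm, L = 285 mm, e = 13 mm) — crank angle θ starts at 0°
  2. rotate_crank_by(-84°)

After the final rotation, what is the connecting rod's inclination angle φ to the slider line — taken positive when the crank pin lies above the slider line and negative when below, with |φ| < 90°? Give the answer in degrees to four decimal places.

-13.1247

set_geometry: r = 52 mm, L = 285 mm, e = 13 mm; θ ← 0°
rotate_crank_by(-84°): θ ← 0° -84° = -84°
crank pin P = (r cos θ, r sin θ) = (5.435480, -51.715139)
h = r sin θ − e = -51.715139 − 13 = -64.715139
sin φ = h / L = -64.715139 / 285 = -0.22707066
φ = arcsin(-0.22707066) = -13.124670°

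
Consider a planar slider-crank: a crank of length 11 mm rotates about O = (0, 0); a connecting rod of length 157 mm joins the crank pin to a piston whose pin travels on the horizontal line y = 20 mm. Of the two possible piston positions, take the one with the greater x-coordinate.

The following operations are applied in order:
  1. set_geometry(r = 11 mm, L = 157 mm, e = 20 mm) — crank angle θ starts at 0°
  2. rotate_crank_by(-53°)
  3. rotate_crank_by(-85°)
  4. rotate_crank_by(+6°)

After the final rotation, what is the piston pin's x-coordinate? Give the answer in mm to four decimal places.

147.0908

set_geometry: r = 11 mm, L = 157 mm, e = 20 mm; θ ← 0°
rotate_crank_by(-53°): θ ← 0° -53° = -53°
rotate_crank_by(-85°): θ ← -53° -85° = -138°
rotate_crank_by(+6°): θ ← -138° +6° = -132°
crank pin P = (r cos θ, r sin θ) = (-7.360437, -8.174593)
h = r sin θ − e = -8.174593 − 20 = -28.174593
x = r cos θ + √(L² − h²) = -7.360437 + √(24649.0 − 793.8077) = -7.360437 + 154.451262 = 147.090825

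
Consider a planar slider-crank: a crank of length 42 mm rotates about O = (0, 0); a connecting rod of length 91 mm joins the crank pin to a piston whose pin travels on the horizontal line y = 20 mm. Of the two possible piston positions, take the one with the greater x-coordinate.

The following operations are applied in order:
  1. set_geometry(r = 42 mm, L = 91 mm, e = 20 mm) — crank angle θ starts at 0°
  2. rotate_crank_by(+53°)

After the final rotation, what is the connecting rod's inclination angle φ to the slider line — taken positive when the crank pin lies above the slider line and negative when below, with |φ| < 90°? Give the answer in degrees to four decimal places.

8.5586

set_geometry: r = 42 mm, L = 91 mm, e = 20 mm; θ ← 0°
rotate_crank_by(+53°): θ ← 0° +53° = 53°
crank pin P = (r cos θ, r sin θ) = (25.276231, 33.542691)
h = r sin θ − e = 33.542691 − 20 = 13.542691
sin φ = h / L = 13.542691 / 91 = 0.14882078
φ = arcsin(0.14882078) = 8.558596°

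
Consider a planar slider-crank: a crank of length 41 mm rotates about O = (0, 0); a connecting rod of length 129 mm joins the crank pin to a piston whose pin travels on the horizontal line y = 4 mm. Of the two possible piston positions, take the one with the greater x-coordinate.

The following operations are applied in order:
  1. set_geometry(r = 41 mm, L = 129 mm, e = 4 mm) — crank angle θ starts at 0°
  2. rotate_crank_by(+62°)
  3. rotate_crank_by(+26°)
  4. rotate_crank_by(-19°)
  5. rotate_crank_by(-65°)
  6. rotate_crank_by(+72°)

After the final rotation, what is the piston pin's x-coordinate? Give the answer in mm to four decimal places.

133.8568

set_geometry: r = 41 mm, L = 129 mm, e = 4 mm; θ ← 0°
rotate_crank_by(+62°): θ ← 0° +62° = 62°
rotate_crank_by(+26°): θ ← 62° +26° = 88°
rotate_crank_by(-19°): θ ← 88° -19° = 69°
rotate_crank_by(-65°): θ ← 69° -65° = 4°
rotate_crank_by(+72°): θ ← 4° +72° = 76°
crank pin P = (r cos θ, r sin θ) = (9.918798, 39.782125)
h = r sin θ − e = 39.782125 − 4 = 35.782125
x = r cos θ + √(L² − h²) = 9.918798 + √(16641.0 − 1280.3605) = 9.918798 + 123.938047 = 133.856845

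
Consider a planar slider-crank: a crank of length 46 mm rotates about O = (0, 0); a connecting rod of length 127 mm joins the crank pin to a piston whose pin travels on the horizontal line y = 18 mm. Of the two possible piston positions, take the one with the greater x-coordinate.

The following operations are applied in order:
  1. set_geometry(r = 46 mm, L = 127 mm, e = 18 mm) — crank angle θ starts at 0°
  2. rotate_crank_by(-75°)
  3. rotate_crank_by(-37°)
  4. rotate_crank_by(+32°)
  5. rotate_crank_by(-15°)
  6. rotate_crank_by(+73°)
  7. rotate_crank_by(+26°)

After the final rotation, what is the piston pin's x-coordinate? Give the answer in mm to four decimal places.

172.0237

set_geometry: r = 46 mm, L = 127 mm, e = 18 mm; θ ← 0°
rotate_crank_by(-75°): θ ← 0° -75° = -75°
rotate_crank_by(-37°): θ ← -75° -37° = -112°
rotate_crank_by(+32°): θ ← -112° +32° = -80°
rotate_crank_by(-15°): θ ← -80° -15° = -95°
rotate_crank_by(+73°): θ ← -95° +73° = -22°
rotate_crank_by(+26°): θ ← -22° +26° = 4°
crank pin P = (r cos θ, r sin θ) = (45.887946, 3.208798)
h = r sin θ − e = 3.208798 − 18 = -14.791202
x = r cos θ + √(L² − h²) = 45.887946 + √(16129.0 − 218.7797) = 45.887946 + 126.135722 = 172.023668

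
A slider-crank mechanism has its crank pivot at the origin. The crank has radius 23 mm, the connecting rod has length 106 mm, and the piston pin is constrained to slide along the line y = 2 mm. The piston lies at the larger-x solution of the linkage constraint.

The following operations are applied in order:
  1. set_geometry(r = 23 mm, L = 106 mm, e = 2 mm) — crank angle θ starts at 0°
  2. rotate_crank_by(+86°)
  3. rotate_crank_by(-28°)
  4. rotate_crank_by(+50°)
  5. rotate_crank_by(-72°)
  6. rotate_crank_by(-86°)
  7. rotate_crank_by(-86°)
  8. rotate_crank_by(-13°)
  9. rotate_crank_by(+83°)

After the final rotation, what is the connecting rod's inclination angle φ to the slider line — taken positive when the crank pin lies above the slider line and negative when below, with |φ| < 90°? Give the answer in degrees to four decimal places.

-12.5382

set_geometry: r = 23 mm, L = 106 mm, e = 2 mm; θ ← 0°
rotate_crank_by(+86°): θ ← 0° +86° = 86°
rotate_crank_by(-28°): θ ← 86° -28° = 58°
rotate_crank_by(+50°): θ ← 58° +50° = 108°
rotate_crank_by(-72°): θ ← 108° -72° = 36°
rotate_crank_by(-86°): θ ← 36° -86° = -50°
rotate_crank_by(-86°): θ ← -50° -86° = -136°
rotate_crank_by(-13°): θ ← -136° -13° = -149°
rotate_crank_by(+83°): θ ← -149° +83° = -66°
crank pin P = (r cos θ, r sin θ) = (9.354943, -21.011546)
h = r sin θ − e = -21.011546 − 2 = -23.011546
sin φ = h / L = -23.011546 / 106 = -0.21709005
φ = arcsin(-0.21709005) = -12.538175°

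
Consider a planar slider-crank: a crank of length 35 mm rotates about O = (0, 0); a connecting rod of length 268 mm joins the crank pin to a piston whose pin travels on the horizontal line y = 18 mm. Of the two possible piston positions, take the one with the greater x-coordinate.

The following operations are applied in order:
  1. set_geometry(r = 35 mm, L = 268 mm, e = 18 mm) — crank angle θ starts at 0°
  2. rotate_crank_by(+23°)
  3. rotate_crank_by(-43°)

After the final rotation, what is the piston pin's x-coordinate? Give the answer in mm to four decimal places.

299.2081

set_geometry: r = 35 mm, L = 268 mm, e = 18 mm; θ ← 0°
rotate_crank_by(+23°): θ ← 0° +23° = 23°
rotate_crank_by(-43°): θ ← 23° -43° = -20°
crank pin P = (r cos θ, r sin θ) = (32.889242, -11.970705)
h = r sin θ − e = -11.970705 − 18 = -29.970705
x = r cos θ + √(L² − h²) = 32.889242 + √(71824.0 − 898.2432) = 32.889242 + 266.318901 = 299.208142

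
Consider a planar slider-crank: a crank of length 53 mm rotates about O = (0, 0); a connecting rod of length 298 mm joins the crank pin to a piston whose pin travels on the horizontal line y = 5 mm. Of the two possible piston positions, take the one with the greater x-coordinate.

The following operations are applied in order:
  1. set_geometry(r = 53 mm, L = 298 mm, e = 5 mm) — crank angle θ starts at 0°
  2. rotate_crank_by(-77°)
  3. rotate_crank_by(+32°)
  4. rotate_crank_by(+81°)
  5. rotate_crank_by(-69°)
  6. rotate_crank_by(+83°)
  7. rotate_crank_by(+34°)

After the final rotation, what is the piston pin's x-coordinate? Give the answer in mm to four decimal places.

set_geometry: r = 53 mm, L = 298 mm, e = 5 mm; θ ← 0°
rotate_crank_by(-77°): θ ← 0° -77° = -77°
rotate_crank_by(+32°): θ ← -77° +32° = -45°
rotate_crank_by(+81°): θ ← -45° +81° = 36°
rotate_crank_by(-69°): θ ← 36° -69° = -33°
rotate_crank_by(+83°): θ ← -33° +83° = 50°
rotate_crank_by(+34°): θ ← 50° +34° = 84°
crank pin P = (r cos θ, r sin θ) = (5.540009, 52.709660)
h = r sin θ − e = 52.709660 − 5 = 47.709660
x = r cos θ + √(L² − h²) = 5.540009 + √(88804.0 − 2276.2117) = 5.540009 + 294.156061 = 299.696070

299.6961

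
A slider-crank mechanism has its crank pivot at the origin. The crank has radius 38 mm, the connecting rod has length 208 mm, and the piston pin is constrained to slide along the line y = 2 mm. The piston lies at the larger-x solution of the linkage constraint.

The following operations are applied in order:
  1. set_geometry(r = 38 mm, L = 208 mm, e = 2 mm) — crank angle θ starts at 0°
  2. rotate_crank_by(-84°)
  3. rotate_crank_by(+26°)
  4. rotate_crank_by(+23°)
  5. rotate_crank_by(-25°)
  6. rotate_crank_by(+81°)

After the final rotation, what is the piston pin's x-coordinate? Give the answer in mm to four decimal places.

243.1513

set_geometry: r = 38 mm, L = 208 mm, e = 2 mm; θ ← 0°
rotate_crank_by(-84°): θ ← 0° -84° = -84°
rotate_crank_by(+26°): θ ← -84° +26° = -58°
rotate_crank_by(+23°): θ ← -58° +23° = -35°
rotate_crank_by(-25°): θ ← -35° -25° = -60°
rotate_crank_by(+81°): θ ← -60° +81° = 21°
crank pin P = (r cos θ, r sin θ) = (35.476056, 13.617982)
h = r sin θ − e = 13.617982 − 2 = 11.617982
x = r cos θ + √(L² − h²) = 35.476056 + √(43264.0 − 134.9775) = 35.476056 + 207.675281 = 243.151338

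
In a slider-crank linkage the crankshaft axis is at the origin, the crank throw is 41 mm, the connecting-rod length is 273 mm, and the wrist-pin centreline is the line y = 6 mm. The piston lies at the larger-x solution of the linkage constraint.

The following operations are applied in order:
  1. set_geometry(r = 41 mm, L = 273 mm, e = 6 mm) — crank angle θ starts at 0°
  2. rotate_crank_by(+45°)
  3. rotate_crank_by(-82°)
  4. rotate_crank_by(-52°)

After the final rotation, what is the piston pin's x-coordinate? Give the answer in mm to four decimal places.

269.6404

set_geometry: r = 41 mm, L = 273 mm, e = 6 mm; θ ← 0°
rotate_crank_by(+45°): θ ← 0° +45° = 45°
rotate_crank_by(-82°): θ ← 45° -82° = -37°
rotate_crank_by(-52°): θ ← -37° -52° = -89°
crank pin P = (r cos θ, r sin θ) = (0.715549, -40.993756)
h = r sin θ − e = -40.993756 − 6 = -46.993756
x = r cos θ + √(L² − h²) = 0.715549 + √(74529.0 − 2208.4131) = 0.715549 + 268.924872 = 269.640421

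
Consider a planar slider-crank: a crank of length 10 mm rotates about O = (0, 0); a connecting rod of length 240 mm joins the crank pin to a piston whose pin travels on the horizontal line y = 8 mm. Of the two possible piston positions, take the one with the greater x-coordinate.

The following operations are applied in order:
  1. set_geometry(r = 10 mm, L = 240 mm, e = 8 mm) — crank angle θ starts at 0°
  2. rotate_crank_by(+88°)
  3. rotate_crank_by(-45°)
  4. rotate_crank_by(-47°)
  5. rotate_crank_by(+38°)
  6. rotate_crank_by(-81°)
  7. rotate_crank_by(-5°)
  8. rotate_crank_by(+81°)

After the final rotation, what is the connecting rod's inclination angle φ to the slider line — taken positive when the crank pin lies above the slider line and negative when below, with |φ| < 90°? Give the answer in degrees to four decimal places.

set_geometry: r = 10 mm, L = 240 mm, e = 8 mm; θ ← 0°
rotate_crank_by(+88°): θ ← 0° +88° = 88°
rotate_crank_by(-45°): θ ← 88° -45° = 43°
rotate_crank_by(-47°): θ ← 43° -47° = -4°
rotate_crank_by(+38°): θ ← -4° +38° = 34°
rotate_crank_by(-81°): θ ← 34° -81° = -47°
rotate_crank_by(-5°): θ ← -47° -5° = -52°
rotate_crank_by(+81°): θ ← -52° +81° = 29°
crank pin P = (r cos θ, r sin θ) = (8.746197, 4.848096)
h = r sin θ − e = 4.848096 − 8 = -3.151904
sin φ = h / L = -3.151904 / 240 = -0.01313293
φ = arcsin(-0.01313293) = -0.752483°

-0.7525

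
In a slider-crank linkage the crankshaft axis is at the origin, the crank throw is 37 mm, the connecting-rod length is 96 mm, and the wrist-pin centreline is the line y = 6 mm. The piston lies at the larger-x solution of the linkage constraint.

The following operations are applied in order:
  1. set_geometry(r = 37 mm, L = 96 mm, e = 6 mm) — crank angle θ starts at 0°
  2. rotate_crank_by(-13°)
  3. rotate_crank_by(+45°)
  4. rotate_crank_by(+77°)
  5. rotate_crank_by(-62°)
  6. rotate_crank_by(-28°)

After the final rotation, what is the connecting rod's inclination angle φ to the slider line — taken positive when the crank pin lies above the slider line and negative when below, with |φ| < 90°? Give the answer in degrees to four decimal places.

set_geometry: r = 37 mm, L = 96 mm, e = 6 mm; θ ← 0°
rotate_crank_by(-13°): θ ← 0° -13° = -13°
rotate_crank_by(+45°): θ ← -13° +45° = 32°
rotate_crank_by(+77°): θ ← 32° +77° = 109°
rotate_crank_by(-62°): θ ← 109° -62° = 47°
rotate_crank_by(-28°): θ ← 47° -28° = 19°
crank pin P = (r cos θ, r sin θ) = (34.984187, 12.046022)
h = r sin θ − e = 12.046022 − 6 = 6.046022
sin φ = h / L = 6.046022 / 96 = 0.06297939
φ = arcsin(0.06297939) = 3.610843°

3.6108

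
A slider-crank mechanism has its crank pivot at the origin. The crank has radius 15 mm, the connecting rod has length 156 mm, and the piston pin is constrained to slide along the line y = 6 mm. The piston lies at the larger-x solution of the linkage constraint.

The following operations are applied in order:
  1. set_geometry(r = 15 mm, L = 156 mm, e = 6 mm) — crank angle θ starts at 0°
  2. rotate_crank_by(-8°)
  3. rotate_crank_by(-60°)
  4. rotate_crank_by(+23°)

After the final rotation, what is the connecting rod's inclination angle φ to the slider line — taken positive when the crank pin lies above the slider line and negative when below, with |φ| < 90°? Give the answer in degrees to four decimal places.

set_geometry: r = 15 mm, L = 156 mm, e = 6 mm; θ ← 0°
rotate_crank_by(-8°): θ ← 0° -8° = -8°
rotate_crank_by(-60°): θ ← -8° -60° = -68°
rotate_crank_by(+23°): θ ← -68° +23° = -45°
crank pin P = (r cos θ, r sin θ) = (10.606602, -10.606602)
h = r sin θ − e = -10.606602 − 6 = -16.606602
sin φ = h / L = -16.606602 / 156 = -0.10645258
φ = arcsin(-0.10645258) = -6.110862°

-6.1109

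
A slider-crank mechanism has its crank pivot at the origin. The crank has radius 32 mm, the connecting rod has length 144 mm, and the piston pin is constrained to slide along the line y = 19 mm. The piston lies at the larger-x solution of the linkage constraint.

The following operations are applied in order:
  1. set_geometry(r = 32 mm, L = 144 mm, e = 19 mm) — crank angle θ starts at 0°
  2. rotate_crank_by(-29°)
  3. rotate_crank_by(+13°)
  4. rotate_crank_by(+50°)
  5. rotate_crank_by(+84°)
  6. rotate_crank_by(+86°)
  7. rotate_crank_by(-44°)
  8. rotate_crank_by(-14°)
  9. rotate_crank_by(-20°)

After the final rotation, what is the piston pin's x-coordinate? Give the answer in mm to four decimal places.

125.0260

set_geometry: r = 32 mm, L = 144 mm, e = 19 mm; θ ← 0°
rotate_crank_by(-29°): θ ← 0° -29° = -29°
rotate_crank_by(+13°): θ ← -29° +13° = -16°
rotate_crank_by(+50°): θ ← -16° +50° = 34°
rotate_crank_by(+84°): θ ← 34° +84° = 118°
rotate_crank_by(+86°): θ ← 118° +86° = 204°
rotate_crank_by(-44°): θ ← 204° -44° = 160°
rotate_crank_by(-14°): θ ← 160° -14° = 146°
rotate_crank_by(-20°): θ ← 146° -20° = 126°
crank pin P = (r cos θ, r sin θ) = (-18.809128, 25.888544)
h = r sin θ − e = 25.888544 − 19 = 6.888544
x = r cos θ + √(L² − h²) = -18.809128 + √(20736.0 − 47.4520) = -18.809128 + 143.835142 = 125.026014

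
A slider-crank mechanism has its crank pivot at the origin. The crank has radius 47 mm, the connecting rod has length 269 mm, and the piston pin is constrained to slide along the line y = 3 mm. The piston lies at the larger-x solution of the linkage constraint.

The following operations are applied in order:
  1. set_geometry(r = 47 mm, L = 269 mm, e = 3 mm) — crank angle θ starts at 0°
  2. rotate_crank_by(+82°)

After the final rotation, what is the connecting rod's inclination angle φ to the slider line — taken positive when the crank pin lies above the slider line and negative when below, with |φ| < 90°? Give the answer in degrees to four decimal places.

set_geometry: r = 47 mm, L = 269 mm, e = 3 mm; θ ← 0°
rotate_crank_by(+82°): θ ← 0° +82° = 82°
crank pin P = (r cos θ, r sin θ) = (6.541136, 46.542599)
h = r sin θ − e = 46.542599 − 3 = 43.542599
sin φ = h / L = 43.542599 / 269 = 0.16186840
φ = arcsin(0.16186840) = 9.315361°

9.3154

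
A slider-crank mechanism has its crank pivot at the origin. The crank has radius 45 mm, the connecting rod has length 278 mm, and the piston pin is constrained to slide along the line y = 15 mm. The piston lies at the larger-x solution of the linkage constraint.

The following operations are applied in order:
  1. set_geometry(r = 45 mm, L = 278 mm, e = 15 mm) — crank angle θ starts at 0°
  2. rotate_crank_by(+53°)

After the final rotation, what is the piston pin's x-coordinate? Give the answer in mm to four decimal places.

set_geometry: r = 45 mm, L = 278 mm, e = 15 mm; θ ← 0°
rotate_crank_by(+53°): θ ← 0° +53° = 53°
crank pin P = (r cos θ, r sin θ) = (27.081676, 35.938598)
h = r sin θ − e = 35.938598 − 15 = 20.938598
x = r cos θ + √(L² − h²) = 27.081676 + √(77284.0 − 438.4249) = 27.081676 + 277.210345 = 304.292021

304.2920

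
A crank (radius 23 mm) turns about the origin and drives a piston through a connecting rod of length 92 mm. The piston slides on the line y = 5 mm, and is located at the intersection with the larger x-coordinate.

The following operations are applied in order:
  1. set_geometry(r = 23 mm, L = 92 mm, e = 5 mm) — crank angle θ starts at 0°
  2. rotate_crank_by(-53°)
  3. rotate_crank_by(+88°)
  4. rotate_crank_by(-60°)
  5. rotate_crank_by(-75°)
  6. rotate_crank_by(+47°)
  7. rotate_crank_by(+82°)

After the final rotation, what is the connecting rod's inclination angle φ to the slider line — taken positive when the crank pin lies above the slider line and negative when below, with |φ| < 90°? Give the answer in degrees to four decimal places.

3.8333

set_geometry: r = 23 mm, L = 92 mm, e = 5 mm; θ ← 0°
rotate_crank_by(-53°): θ ← 0° -53° = -53°
rotate_crank_by(+88°): θ ← -53° +88° = 35°
rotate_crank_by(-60°): θ ← 35° -60° = -25°
rotate_crank_by(-75°): θ ← -25° -75° = -100°
rotate_crank_by(+47°): θ ← -100° +47° = -53°
rotate_crank_by(+82°): θ ← -53° +82° = 29°
crank pin P = (r cos θ, r sin θ) = (20.116253, 11.150621)
h = r sin θ − e = 11.150621 − 5 = 6.150621
sin φ = h / L = 6.150621 / 92 = 0.06685458
φ = arcsin(0.06685458) = 3.833344°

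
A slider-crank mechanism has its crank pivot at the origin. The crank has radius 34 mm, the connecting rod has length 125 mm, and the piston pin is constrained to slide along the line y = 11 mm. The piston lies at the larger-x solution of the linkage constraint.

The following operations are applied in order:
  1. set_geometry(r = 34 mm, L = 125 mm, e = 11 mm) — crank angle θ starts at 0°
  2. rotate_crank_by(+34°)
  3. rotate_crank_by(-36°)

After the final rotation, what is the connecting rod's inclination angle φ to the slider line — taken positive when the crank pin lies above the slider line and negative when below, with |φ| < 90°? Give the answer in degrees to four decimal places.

-5.5948

set_geometry: r = 34 mm, L = 125 mm, e = 11 mm; θ ← 0°
rotate_crank_by(+34°): θ ← 0° +34° = 34°
rotate_crank_by(-36°): θ ← 34° -36° = -2°
crank pin P = (r cos θ, r sin θ) = (33.979288, -1.186583)
h = r sin θ − e = -1.186583 − 11 = -12.186583
sin φ = h / L = -12.186583 / 125 = -0.09749266
φ = arcsin(-0.09749266) = -5.594805°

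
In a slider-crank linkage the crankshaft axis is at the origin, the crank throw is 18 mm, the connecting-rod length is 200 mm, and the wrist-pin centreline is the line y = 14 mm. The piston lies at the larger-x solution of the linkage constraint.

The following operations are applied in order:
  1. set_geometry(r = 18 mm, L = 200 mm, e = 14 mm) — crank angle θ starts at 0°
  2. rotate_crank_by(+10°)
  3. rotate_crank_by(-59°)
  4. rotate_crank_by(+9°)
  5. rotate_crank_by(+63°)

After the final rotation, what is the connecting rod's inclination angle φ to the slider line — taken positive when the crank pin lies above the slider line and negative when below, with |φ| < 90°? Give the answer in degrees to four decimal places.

set_geometry: r = 18 mm, L = 200 mm, e = 14 mm; θ ← 0°
rotate_crank_by(+10°): θ ← 0° +10° = 10°
rotate_crank_by(-59°): θ ← 10° -59° = -49°
rotate_crank_by(+9°): θ ← -49° +9° = -40°
rotate_crank_by(+63°): θ ← -40° +63° = 23°
crank pin P = (r cos θ, r sin θ) = (16.569087, 7.033160)
h = r sin θ − e = 7.033160 − 14 = -6.966840
sin φ = h / L = -6.966840 / 200 = -0.03483420
φ = arcsin(-0.03483420) = -1.996256°

-1.9963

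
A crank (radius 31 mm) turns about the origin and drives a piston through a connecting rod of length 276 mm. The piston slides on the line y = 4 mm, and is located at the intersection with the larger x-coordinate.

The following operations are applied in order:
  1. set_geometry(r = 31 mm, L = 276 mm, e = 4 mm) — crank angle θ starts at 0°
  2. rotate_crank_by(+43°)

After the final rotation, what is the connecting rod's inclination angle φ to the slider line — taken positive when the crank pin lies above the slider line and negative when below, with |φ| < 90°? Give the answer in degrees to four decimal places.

set_geometry: r = 31 mm, L = 276 mm, e = 4 mm; θ ← 0°
rotate_crank_by(+43°): θ ← 0° +43° = 43°
crank pin P = (r cos θ, r sin θ) = (22.671965, 21.141949)
h = r sin θ − e = 21.141949 − 4 = 17.141949
sin φ = h / L = 17.141949 / 276 = 0.06210851
φ = arcsin(0.06210851) = 3.560847°

3.5608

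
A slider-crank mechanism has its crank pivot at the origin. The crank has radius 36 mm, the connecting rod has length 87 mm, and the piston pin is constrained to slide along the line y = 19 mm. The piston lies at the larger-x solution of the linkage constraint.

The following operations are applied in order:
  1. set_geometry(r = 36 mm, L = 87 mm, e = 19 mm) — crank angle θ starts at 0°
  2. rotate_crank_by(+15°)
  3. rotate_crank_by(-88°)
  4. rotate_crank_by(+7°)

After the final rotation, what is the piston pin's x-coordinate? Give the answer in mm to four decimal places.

84.4757

set_geometry: r = 36 mm, L = 87 mm, e = 19 mm; θ ← 0°
rotate_crank_by(+15°): θ ← 0° +15° = 15°
rotate_crank_by(-88°): θ ← 15° -88° = -73°
rotate_crank_by(+7°): θ ← -73° +7° = -66°
crank pin P = (r cos θ, r sin θ) = (14.642519, -32.887636)
h = r sin θ − e = -32.887636 − 19 = -51.887636
x = r cos θ + √(L² − h²) = 14.642519 + √(7569.0 − 2692.3268) = 14.642519 + 69.833181 = 84.475700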